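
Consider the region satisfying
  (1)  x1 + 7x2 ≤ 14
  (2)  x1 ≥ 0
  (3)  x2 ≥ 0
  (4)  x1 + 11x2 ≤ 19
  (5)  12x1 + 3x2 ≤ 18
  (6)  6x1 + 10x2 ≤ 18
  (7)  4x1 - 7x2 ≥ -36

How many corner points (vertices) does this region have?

5

Of the 21 pairwise boundary intersections, those satisfying every inequality are:
  (0, 0)
  (0, 19/11)
  (3/2, 0)
  (1/7, 12/7)
  (21/17, 18/17)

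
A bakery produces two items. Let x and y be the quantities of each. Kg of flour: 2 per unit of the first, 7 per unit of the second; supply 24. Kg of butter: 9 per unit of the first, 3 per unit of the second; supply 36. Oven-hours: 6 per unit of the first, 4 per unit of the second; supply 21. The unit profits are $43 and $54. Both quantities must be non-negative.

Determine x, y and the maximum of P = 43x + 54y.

Corner points and P = 43x + 54y:
  (0, 0) → P = 0
  (0, 24/7) → P = 1296/7
  (7/2, 0) → P = 301/2
  (3/2, 3) → P = 453/2

x = 3/2, y = 3, maximum P = 453/2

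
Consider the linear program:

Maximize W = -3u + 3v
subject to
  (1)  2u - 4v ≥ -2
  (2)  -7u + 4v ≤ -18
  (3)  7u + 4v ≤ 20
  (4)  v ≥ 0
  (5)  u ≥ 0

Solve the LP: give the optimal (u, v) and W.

Extreme points and W = -3u + 3v:
  (19/7, 1/4) → W = -207/28
  (18/7, 0) → W = -54/7
  (20/7, 0) → W = -60/7

The optimum lies where -7u + 4v = -18 and 7u + 4v = 20.
Solving simultaneously gives u = 19/7, v = 1/4.

u = 19/7, v = 1/4, maximum W = -207/28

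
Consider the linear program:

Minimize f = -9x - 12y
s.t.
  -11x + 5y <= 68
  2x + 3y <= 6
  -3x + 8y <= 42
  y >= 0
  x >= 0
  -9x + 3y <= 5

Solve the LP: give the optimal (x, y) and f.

Feasible corners and f = -9x - 12y:
  (3, 0) → f = -27
  (1/11, 64/33) → f = -265/11
  (0, 0) → f = 0
  (0, 5/3) → f = -20

x = 3, y = 0, minimum f = -27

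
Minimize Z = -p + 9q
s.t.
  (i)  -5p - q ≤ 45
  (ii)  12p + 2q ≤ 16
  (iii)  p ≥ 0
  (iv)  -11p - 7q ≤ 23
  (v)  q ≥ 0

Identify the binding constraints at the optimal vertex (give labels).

Corner points and Z = -p + 9q:
  (0, 8) → Z = 72
  (4/3, 0) → Z = -4/3
  (0, 0) → Z = 0

The minimum is at (4/3, 0). Substituting into each constraint, equality holds for (ii) and (v); the remaining constraints have slack.

(ii) and (v)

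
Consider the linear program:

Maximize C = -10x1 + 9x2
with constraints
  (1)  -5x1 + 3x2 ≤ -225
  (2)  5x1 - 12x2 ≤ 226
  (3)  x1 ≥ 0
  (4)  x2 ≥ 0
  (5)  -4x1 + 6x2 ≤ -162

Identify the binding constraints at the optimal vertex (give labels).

(1) and (5)

Feasible corners and C = -10x1 + 9x2:
  (45, 0) → C = -450
  (48, 5) → C = -435
  (226/5, 0) → C = -452
The feasible region is unbounded (it extends along (3, 2), (12, 5)), but C strictly decreases along every unbounded feasible direction, so there is no improving ray and the maximum is attained at a vertex.

The maximum is at (48, 5). Substituting into each constraint, equality holds for (1) and (5); the remaining constraints have slack.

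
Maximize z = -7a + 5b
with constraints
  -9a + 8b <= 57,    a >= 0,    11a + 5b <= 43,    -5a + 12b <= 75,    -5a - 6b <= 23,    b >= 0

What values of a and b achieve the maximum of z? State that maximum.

a = 0, b = 25/4, maximum z = 125/4

Corner points and z = -7a + 5b:
  (0, 25/4) → z = 125/4
  (0, 0) → z = 0
  (141/157, 1040/157) → z = 4213/157
  (43/11, 0) → z = -301/11

The optimum lies where a = 0 and -5a + 12b = 75.
Solving simultaneously gives a = 0, b = 25/4.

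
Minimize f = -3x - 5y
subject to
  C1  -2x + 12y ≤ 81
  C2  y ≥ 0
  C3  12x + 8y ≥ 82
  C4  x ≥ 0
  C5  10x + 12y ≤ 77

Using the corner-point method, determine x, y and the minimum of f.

x = 23/4, y = 13/8, minimum f = -203/8

Corner points and f = -3x - 5y:
  (41/6, 0) → f = -41/2
  (77/10, 0) → f = -231/10
  (23/4, 13/8) → f = -203/8

At the optimal vertex, 12x + 8y = 82 and 10x + 12y = 77.
Solving simultaneously gives x = 23/4, y = 13/8.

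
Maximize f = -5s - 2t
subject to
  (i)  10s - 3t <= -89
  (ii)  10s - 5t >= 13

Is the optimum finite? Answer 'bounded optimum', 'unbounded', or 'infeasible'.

From the feasible point (-121/5, -51), moving in the direction (-5, -10) keeps every constraint satisfied while f increases without bound.

unbounded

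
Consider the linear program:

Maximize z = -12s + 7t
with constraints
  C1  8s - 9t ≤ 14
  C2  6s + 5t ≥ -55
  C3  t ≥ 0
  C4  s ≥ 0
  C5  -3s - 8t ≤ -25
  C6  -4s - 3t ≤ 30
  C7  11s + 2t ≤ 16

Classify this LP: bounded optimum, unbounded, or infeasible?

bounded optimum

Vertices and z = -12s + 7t:
  (0, 25/8) → z = 175/8
  (0, 8) → z = 56
  (39/41, 227/82) → z = 653/82
The feasible region has finitely many vertices and no improving ray; the maximum is 56 at (0, 8).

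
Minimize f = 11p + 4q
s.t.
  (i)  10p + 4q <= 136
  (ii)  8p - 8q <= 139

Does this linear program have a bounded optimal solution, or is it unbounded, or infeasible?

From the feasible point (411/28, -151/56), moving in the direction (-4, 10) keeps every constraint satisfied while f decreases without bound.

unbounded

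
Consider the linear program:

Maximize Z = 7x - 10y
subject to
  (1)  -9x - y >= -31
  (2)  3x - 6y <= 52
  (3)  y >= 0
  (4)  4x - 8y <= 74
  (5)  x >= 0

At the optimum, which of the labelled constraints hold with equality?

Feasible corners and Z = 7x - 10y:
  (31/9, 0) → Z = 217/9
  (0, 31) → Z = -310
  (0, 0) → Z = 0

The maximum is at (31/9, 0). Substituting into each constraint, equality holds for (1) and (3); the remaining constraints have slack.

(1) and (3)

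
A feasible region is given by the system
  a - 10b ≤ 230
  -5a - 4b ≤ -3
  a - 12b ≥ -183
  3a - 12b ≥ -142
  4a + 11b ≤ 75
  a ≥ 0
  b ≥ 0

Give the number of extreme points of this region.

4

Of the 21 pairwise boundary intersections, those satisfying every inequality are:
  (0, 3/4)
  (3/5, 0)
  (0, 75/11)
  (75/4, 0)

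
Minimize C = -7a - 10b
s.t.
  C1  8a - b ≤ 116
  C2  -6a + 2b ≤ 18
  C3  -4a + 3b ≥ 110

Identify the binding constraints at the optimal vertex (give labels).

C1 and C2

Extreme points and C = -7a - 10b:
  (25, 84) → C = -1015
  (229/10, 336/5) → C = -8323/10
  (83/5, 294/5) → C = -3521/5

The minimum is at (25, 84). Substituting into each constraint, equality holds for C1 and C2; the remaining constraints have slack.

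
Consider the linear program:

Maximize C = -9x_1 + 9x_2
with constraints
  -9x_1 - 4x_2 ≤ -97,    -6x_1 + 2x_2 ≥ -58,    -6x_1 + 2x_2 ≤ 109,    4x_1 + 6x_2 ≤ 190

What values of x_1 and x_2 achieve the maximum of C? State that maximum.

x_1 = -89/19, x_2 = 661/19, maximum C = 6750/19

Corner points and C = -9x_1 + 9x_2:
  (71/7, 10/7) → C = -549/7
  (-89/19, 661/19) → C = 6750/19
  (182/11, 227/11) → C = 405/11

The optimum lies where -9x_1 - 4x_2 = -97 and 4x_1 + 6x_2 = 190.
Solving simultaneously gives x_1 = -89/19, x_2 = 661/19.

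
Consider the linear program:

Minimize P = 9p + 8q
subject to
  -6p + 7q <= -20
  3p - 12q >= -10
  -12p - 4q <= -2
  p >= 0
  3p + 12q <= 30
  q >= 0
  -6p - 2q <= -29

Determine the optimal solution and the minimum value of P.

Extreme points and P = 9p + 8q:
  (150/31, 40/31) → P = 1670/31
  (9/2, 1) → P = 97/2
  (10, 0) → P = 90
  (29/6, 0) → P = 87/2

At the optimal vertex, q = 0 and -6p - 2q = -29.
Solving simultaneously gives p = 29/6, q = 0.

p = 29/6, q = 0, minimum P = 87/2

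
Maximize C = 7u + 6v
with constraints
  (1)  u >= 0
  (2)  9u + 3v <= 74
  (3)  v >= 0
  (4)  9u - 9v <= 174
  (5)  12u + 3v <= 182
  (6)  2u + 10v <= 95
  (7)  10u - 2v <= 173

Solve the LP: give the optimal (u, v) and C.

Vertices and C = 7u + 6v:
  (0, 0) → C = 0
  (0, 19/2) → C = 57
  (74/9, 0) → C = 518/9
  (65/12, 101/12) → C = 1061/12

At the optimal vertex, 9u + 3v = 74 and 2u + 10v = 95.
Solving simultaneously gives u = 65/12, v = 101/12.

u = 65/12, v = 101/12, maximum C = 1061/12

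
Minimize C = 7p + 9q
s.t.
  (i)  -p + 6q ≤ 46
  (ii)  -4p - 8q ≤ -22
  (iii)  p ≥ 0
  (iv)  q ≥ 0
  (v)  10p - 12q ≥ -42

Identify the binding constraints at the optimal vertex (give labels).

Extreme points and C = 7p + 9q:
  (25/4, 209/24) → C = 977/8
  (0, 11/4) → C = 99/4
  (11/2, 0) → C = 77/2
  (0, 7/2) → C = 63/2
The feasible region is unbounded (it extends along (6, 1), (1, 0)), but C strictly increases along every unbounded feasible direction, so there is no improving ray and the minimum is attained at a vertex.

The minimum is at (0, 11/4). Substituting into each constraint, equality holds for (ii) and (iii); the remaining constraints have slack.

(ii) and (iii)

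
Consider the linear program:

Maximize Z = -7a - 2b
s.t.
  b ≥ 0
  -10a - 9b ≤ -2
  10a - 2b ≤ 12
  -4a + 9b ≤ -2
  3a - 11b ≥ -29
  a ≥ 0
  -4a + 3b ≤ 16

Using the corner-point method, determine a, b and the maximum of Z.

Feasible corners and Z = -7a - 2b:
  (6/5, 0) → Z = -42/5
  (1/2, 0) → Z = -7/2
  (52/41, 14/41) → Z = -392/41

a = 1/2, b = 0, maximum Z = -7/2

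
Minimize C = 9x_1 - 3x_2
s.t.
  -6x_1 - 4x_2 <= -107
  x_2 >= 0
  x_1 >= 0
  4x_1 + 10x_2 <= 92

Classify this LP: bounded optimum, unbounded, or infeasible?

bounded optimum

Corner points and C = 9x_1 - 3x_2:
  (107/6, 0) → C = 321/2
  (351/22, 31/11) → C = 2973/22
  (23, 0) → C = 207
The feasible region has finitely many vertices and no improving ray; the minimum is 2973/22 at (351/22, 31/11).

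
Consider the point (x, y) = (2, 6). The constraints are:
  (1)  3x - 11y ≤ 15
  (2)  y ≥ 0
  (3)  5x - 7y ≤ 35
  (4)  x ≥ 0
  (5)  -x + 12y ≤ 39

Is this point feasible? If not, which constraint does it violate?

Constraint (5): -x + 12y = 70, which is not ≤ 39. All other constraints are satisfied.

not feasible — violates (5)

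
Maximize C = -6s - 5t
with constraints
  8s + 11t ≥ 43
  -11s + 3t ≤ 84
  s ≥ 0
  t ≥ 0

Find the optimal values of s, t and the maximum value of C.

s = 0, t = 43/11, maximum C = -215/11

Corner points and C = -6s - 5t:
  (0, 43/11) → C = -215/11
  (43/8, 0) → C = -129/4
  (0, 28) → C = -140
The feasible region is unbounded (it extends along (1, 0), (3, 11)), but C strictly decreases along every unbounded feasible direction, so there is no improving ray and the maximum is attained at a vertex.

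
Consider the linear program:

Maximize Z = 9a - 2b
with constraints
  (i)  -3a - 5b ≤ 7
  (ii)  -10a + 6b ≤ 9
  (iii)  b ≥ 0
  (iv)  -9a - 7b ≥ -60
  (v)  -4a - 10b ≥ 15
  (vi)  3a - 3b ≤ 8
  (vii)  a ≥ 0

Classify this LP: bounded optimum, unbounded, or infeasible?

infeasible

The boundaries -3a - 5b = 7 and -4a - 10b = 15 meet at (1/2, -17/10), but that point violates b ≥ 0. Every candidate vertex is excluded by some other constraint, so the feasible region is empty.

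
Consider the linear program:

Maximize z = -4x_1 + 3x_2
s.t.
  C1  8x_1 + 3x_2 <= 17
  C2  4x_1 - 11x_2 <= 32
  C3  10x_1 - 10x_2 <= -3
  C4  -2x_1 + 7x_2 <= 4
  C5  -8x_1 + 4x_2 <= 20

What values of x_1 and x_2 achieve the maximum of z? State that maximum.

x_1 = -31/12, x_2 = -1/6, maximum z = 59/6

Extreme points and z = -4x_1 + 3x_2:
  (19/50, 17/25) → z = 13/25
  (-47/10, -22/5) → z = 28/5
  (-31/12, -1/6) → z = 59/6

The binding constraints are -2x_1 + 7x_2 = 4 and -8x_1 + 4x_2 = 20.
Solving simultaneously gives x_1 = -31/12, x_2 = -1/6.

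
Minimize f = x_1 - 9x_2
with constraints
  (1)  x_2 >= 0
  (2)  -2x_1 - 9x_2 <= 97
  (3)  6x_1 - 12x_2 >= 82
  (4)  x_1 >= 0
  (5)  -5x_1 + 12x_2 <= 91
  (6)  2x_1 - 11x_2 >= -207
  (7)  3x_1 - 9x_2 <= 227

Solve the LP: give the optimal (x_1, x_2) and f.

x_1 = 872/3, x_2 = 215/3, minimum f = -1063/3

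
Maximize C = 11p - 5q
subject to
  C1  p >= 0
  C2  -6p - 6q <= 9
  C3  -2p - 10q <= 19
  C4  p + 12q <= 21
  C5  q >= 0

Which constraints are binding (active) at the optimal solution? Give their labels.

Feasible corners and C = 11p - 5q:
  (0, 7/4) → C = -35/4
  (0, 0) → C = 0
  (21, 0) → C = 231

The maximum is at (21, 0). Substituting into each constraint, equality holds for C4 and C5; the remaining constraints have slack.

C4 and C5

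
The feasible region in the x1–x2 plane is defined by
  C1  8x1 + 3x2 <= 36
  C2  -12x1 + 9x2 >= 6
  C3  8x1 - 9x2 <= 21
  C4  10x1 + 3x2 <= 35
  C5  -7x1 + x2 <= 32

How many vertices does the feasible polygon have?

4

Pairwise boundary intersections that survive every other constraint:
  (-1/2, 40/3)
  (-60/29, 508/29)
  (33/14, 80/21)
  (-94/17, -114/17)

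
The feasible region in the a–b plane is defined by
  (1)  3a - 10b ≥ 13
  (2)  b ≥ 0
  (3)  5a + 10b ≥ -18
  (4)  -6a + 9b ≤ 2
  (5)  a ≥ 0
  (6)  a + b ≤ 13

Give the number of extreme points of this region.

Intersecting each pair of boundary lines and keeping only the points that satisfy every inequality leaves:
  (13/3, 0)
  (11, 2)
  (13, 0)

3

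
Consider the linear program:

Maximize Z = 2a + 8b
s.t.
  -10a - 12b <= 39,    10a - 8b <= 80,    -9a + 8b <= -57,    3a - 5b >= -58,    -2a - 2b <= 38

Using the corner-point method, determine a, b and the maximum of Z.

Feasible corners and Z = 2a + 8b:
  (81/25, -119/20) → Z = -1028/25
  (93/47, -921/188) → Z = -1656/47
  (23, 75/4) → Z = 196

The binding constraints are 10a - 8b = 80 and -9a + 8b = -57.
Solving simultaneously gives a = 23, b = 75/4.

a = 23, b = 75/4, maximum Z = 196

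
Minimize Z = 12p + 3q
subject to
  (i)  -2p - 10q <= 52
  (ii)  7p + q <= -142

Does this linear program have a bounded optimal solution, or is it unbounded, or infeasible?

unbounded

From the feasible point (-342/17, -20/17), moving in the direction (-10, 2) keeps every constraint satisfied while Z decreases without bound.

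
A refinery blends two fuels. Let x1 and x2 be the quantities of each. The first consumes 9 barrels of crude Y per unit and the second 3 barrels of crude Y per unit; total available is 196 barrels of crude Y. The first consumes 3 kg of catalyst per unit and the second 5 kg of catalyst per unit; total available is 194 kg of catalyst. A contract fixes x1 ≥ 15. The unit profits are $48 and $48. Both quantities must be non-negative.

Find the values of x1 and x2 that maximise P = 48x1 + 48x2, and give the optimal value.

x1 = 15, x2 = 61/3, maximum P = 1696

The binding constraints are 9x1 + 3x2 = 196 and x1 = 15.
Solving simultaneously gives x1 = 15, x2 = 61/3.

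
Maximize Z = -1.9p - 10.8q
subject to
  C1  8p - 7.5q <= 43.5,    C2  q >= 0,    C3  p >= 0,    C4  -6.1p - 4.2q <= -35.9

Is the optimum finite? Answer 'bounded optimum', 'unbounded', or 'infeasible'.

Feasible corners and Z = -1.9p - 10.8q:
  (131/23, 19/69) → Z = -3173/230
  (0, 359/42) → Z = -3231/35
The feasible region has finitely many vertices and no improving ray; the maximum is -3173/230 at (131/23, 19/69).

bounded optimum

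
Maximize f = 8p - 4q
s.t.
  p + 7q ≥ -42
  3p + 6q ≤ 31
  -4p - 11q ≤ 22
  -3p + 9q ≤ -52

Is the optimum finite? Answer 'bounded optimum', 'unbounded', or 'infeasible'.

bounded optimum

Vertices and f = 8p - 4q:
  (469/15, -157/15) → f = 292
  (308/17, -146/17) → f = 3048/17
  (197/15, -7/5) → f = 332/3
  (374/69, -274/69) → f = 4088/69
The feasible region has finitely many vertices and no improving ray; the maximum is 292 at (469/15, -157/15).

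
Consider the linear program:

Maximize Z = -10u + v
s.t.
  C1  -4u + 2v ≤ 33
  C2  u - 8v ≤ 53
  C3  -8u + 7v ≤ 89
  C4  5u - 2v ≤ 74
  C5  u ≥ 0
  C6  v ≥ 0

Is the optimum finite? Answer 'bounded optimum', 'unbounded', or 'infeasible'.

bounded optimum

Corner points and Z = -10u + v:
  (696/19, 1037/19) → Z = -5923/19
  (0, 89/7) → Z = 89/7
  (74/5, 0) → Z = -148
  (0, 0) → Z = 0
The feasible region has finitely many vertices and no improving ray; the maximum is 89/7 at (0, 89/7).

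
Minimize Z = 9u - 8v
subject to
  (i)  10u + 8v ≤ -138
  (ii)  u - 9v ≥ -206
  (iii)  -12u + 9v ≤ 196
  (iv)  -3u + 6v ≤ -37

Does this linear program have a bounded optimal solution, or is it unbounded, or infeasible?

Extreme points and Z = 9u - 8v:
  (-19/3, -28/3) → Z = 53/3
  (-503/15, -344/15) → Z = -355/3
The feasible region has finitely many vertices and no improving ray; the minimum is -355/3 at (-503/15, -344/15).

bounded optimum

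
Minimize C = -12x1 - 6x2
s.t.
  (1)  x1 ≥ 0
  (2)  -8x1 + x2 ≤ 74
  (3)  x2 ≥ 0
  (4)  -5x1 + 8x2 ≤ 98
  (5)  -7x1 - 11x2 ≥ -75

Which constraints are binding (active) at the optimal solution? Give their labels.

(3) and (5)

Vertices and C = -12x1 - 6x2:
  (0, 0) → C = 0
  (0, 75/11) → C = -450/11
  (75/7, 0) → C = -900/7

The minimum is at (75/7, 0). Substituting into each constraint, equality holds for (3) and (5); the remaining constraints have slack.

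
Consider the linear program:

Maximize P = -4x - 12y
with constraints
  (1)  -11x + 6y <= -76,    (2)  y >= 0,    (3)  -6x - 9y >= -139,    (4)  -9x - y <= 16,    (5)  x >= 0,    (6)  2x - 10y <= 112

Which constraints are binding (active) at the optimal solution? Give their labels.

Corner points and P = -4x - 12y:
  (76/11, 0) → P = -304/11
  (506/45, 1073/135) → P = -6316/45
  (139/6, 0) → P = -278/3

The maximum is at (76/11, 0). Substituting into each constraint, equality holds for (1) and (2); the remaining constraints have slack.

(1) and (2)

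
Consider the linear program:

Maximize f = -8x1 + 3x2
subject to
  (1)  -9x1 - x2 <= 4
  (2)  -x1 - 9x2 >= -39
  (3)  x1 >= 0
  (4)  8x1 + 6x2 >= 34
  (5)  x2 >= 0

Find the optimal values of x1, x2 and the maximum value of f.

x1 = 12/11, x2 = 139/33, maximum f = 43/11

Feasible corners and f = -8x1 + 3x2:
  (12/11, 139/33) → f = 43/11
  (39, 0) → f = -312
  (17/4, 0) → f = -34

At the optimal vertex, -x1 - 9x2 = -39 and 8x1 + 6x2 = 34.
Solving simultaneously gives x1 = 12/11, x2 = 139/33.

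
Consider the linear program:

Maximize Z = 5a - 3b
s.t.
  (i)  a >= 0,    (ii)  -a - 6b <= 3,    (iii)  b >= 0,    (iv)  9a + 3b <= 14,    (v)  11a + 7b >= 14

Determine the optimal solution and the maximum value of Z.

a = 14/9, b = 0, maximum Z = 70/9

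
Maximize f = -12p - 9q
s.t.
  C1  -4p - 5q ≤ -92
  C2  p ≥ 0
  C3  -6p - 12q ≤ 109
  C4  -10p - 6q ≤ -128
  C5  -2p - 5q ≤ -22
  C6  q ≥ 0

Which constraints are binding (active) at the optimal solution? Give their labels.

Corner points and f = -12p - 9q:
  (44/13, 204/13) → f = -2364/13
  (23, 0) → f = -276
  (0, 64/3) → f = -192
The feasible region is unbounded (it extends along (0, 1), (1, 0)), but f strictly decreases along every unbounded feasible direction, so there is no improving ray and the maximum is attained at a vertex.

The maximum is at (44/13, 204/13). Substituting into each constraint, equality holds for C1 and C4; the remaining constraints have slack.

C1 and C4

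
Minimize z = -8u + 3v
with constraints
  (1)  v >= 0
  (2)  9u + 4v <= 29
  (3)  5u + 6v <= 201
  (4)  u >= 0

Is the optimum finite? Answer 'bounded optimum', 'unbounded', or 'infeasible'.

bounded optimum

Extreme points and z = -8u + 3v:
  (29/9, 0) → z = -232/9
  (0, 0) → z = 0
  (0, 29/4) → z = 87/4
The feasible region has finitely many vertices and no improving ray; the minimum is -232/9 at (29/9, 0).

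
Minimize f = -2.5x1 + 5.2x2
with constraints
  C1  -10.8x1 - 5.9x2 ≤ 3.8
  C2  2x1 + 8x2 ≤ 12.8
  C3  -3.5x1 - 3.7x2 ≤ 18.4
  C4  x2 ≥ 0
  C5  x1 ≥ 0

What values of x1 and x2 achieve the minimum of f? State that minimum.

Extreme points and f = -2.5x1 + 5.2x2:
  (6.4, 0) → f = -16
  (0, 1.6) → f = 8.32
  (0, 0) → f = 0

x1 = 6.4, x2 = 0, minimum f = -16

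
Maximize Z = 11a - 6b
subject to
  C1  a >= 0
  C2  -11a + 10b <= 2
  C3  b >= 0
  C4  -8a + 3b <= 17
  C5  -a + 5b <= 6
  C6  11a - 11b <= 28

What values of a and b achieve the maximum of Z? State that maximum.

a = 103/22, b = 47/22, maximum Z = 851/22

Corner points and Z = 11a - 6b:
  (0, 1/5) → Z = -6/5
  (0, 0) → Z = 0
  (10/9, 64/45) → Z = 166/45
  (28/11, 0) → Z = 28
  (103/22, 47/22) → Z = 851/22

The optimum lies where -a + 5b = 6 and 11a - 11b = 28.
Solving simultaneously gives a = 103/22, b = 47/22.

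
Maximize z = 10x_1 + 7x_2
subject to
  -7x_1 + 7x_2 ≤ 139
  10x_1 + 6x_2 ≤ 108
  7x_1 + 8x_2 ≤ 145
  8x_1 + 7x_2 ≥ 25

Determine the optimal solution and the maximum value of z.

x_1 = -3/19, x_2 = 347/19, maximum z = 2399/19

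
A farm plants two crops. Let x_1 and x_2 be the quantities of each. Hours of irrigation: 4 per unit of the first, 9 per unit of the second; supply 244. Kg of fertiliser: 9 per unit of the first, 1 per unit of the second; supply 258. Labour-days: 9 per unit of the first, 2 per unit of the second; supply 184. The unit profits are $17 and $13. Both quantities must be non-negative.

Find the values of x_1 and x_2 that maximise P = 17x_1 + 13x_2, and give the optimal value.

x_1 = 16, x_2 = 20, maximum P = 532

Vertices and P = 17x_1 + 13x_2:
  (0, 0) → P = 0
  (0, 244/9) → P = 3172/9
  (184/9, 0) → P = 3128/9
  (16, 20) → P = 532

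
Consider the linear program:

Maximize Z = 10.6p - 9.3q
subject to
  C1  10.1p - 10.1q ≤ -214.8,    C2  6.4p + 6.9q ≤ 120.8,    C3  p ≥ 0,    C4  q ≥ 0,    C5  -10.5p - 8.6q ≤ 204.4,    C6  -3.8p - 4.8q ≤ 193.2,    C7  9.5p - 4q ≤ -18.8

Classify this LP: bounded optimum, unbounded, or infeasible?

The boundaries 10.1p - 10.1q = -214.8 and 6.4p + 6.9q = 120.8 meet at (-26204/13433, 259480/13433), but that point violates p ≥ 0. Every candidate vertex is excluded by some other constraint, so the feasible region is empty.

infeasible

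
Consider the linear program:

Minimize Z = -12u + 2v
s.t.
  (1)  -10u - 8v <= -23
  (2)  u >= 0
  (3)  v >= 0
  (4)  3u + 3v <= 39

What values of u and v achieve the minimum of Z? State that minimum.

Vertices and Z = -12u + 2v:
  (0, 23/8) → Z = 23/4
  (23/10, 0) → Z = -138/5
  (0, 13) → Z = 26
  (13, 0) → Z = -156

The binding constraints are v = 0 and 3u + 3v = 39.
Solving simultaneously gives u = 13, v = 0.

u = 13, v = 0, minimum Z = -156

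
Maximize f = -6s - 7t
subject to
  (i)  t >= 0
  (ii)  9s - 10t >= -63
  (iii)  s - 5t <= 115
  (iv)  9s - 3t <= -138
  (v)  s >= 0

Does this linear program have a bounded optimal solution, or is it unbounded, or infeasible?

The boundaries t = 0 and s - 5t = 115 meet at (115, 0), but that point violates 9s - 3t ≤ -138. Every candidate vertex is excluded by some other constraint, so the feasible region is empty.

infeasible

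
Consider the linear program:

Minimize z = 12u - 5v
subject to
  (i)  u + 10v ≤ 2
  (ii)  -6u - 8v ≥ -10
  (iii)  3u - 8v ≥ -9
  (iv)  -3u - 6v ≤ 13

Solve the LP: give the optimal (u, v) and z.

u = -79/21, v = -2/7, minimum z = -306/7

Corner points and z = 12u - 5v:
  (21/13, 1/26) → z = 499/26
  (-37/19, 15/38) → z = -963/38
  (41/3, -9) → z = 209
  (-79/21, -2/7) → z = -306/7

At the optimal vertex, 3u - 8v = -9 and -3u - 6v = 13.
Solving simultaneously gives u = -79/21, v = -2/7.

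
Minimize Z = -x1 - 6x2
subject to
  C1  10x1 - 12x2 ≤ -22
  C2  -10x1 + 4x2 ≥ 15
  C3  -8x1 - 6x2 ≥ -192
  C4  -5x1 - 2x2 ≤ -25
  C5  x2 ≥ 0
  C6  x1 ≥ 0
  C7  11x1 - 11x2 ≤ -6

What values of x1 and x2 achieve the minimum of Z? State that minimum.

x1 = 0, x2 = 32, minimum Z = -192

Corner points and Z = -x1 - 6x2:
  (339/46, 510/23) → Z = -6459/46
  (7/4, 65/8) → Z = -101/2
  (0, 32) → Z = -192
  (0, 25/2) → Z = -75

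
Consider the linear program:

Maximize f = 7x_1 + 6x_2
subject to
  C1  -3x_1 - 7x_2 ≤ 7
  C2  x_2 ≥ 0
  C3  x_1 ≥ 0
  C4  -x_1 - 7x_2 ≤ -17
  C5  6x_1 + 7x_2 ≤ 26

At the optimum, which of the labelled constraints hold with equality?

C4 and C5

Extreme points and f = 7x_1 + 6x_2:
  (0, 17/7) → f = 102/7
  (0, 26/7) → f = 156/7
  (9/5, 76/35) → f = 897/35

The maximum is at (9/5, 76/35). Substituting into each constraint, equality holds for C4 and C5; the remaining constraints have slack.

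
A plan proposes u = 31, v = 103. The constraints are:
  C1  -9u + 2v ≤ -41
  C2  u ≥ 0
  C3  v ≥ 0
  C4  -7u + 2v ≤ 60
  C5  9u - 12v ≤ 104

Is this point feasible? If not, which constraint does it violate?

C1: -73 ≤ -41 ✓
C2: 31 ≥ 0 ✓
C3: 103 ≥ 0 ✓
C4: -11 ≤ 60 ✓
C5: -957 ≤ 104 ✓

feasible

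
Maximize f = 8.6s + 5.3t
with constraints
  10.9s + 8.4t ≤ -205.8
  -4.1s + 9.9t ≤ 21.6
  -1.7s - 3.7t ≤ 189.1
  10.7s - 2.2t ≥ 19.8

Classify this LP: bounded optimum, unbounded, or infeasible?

Feasible corners and f = 8.6s + 5.3t:
  (82698/2605, -171133/2605) → f = -1958021/26050
  (-14322/5693, -120894/5693) → f = -3819537/28465
  (-34276/4333, -205703/4333) → f = -2769999/8666
The feasible region has finitely many vertices and no improving ray; the maximum is -1958021/26050 at (82698/2605, -171133/2605).

bounded optimum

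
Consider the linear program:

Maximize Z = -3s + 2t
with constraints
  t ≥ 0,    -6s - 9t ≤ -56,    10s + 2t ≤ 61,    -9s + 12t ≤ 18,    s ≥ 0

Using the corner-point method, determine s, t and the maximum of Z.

Corner points and Z = -3s + 2t:
  (437/78, 97/39) → Z = -71/6
  (10/3, 4) → Z = -2
  (116/23, 243/46) → Z = -105/23

At the optimal vertex, -6s - 9t = -56 and -9s + 12t = 18.
Solving simultaneously gives s = 10/3, t = 4.

s = 10/3, t = 4, maximum Z = -2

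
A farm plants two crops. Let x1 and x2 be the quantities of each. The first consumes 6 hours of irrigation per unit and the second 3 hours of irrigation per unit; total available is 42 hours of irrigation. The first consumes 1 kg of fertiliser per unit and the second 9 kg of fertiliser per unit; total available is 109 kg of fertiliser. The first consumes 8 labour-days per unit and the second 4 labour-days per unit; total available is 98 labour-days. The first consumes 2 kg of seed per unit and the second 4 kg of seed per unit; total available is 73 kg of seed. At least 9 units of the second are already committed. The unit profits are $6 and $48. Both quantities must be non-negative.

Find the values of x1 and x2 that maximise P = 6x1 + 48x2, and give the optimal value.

Feasible corners and P = 6x1 + 48x2:
  (0, 109/9) → P = 1744/3
  (0, 9) → P = 432
  (1, 12) → P = 582
  (5/2, 9) → P = 447

The binding constraints are 6x1 + 3x2 = 42 and x1 + 9x2 = 109.
Solving simultaneously gives x1 = 1, x2 = 12.

x1 = 1, x2 = 12, maximum P = 582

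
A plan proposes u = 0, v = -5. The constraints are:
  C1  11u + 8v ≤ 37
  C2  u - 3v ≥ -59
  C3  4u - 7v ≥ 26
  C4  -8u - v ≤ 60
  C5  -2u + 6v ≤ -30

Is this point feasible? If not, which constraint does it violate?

C1: -40 ≤ 37 ✓
C2: 15 ≥ -59 ✓
C3: 35 ≥ 26 ✓
C4: 5 ≤ 60 ✓
C5: -30 ≤ -30 ✓

feasible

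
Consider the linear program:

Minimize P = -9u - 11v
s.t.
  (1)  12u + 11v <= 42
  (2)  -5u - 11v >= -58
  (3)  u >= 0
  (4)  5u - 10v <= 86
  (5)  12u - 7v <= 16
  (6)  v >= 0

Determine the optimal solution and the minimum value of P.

u = 0, v = 42/11, minimum P = -42

Corner points and P = -9u - 11v:
  (0, 42/11) → P = -42
  (235/108, 13/9) → P = -1277/36
  (0, 0) → P = 0
  (4/3, 0) → P = -12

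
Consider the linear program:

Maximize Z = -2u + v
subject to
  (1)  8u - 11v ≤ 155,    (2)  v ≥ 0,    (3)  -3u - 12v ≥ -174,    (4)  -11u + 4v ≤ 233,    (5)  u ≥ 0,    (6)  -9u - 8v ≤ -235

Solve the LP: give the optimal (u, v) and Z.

Vertices and Z = -2u + v:
  (1258/43, 309/43) → Z = -2207/43
  (3825/163, 485/163) → Z = -7165/163
  (17, 41/4) → Z = -95/4

At the optimal vertex, -3u - 12v = -174 and -9u - 8v = -235.
Solving simultaneously gives u = 17, v = 41/4.

u = 17, v = 41/4, maximum Z = -95/4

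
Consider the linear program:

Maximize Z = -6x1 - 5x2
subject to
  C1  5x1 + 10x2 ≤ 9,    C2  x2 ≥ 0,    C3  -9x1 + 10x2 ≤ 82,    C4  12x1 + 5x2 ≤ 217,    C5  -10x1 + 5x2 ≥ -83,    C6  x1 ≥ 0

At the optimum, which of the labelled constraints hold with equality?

Extreme points and Z = -6x1 - 5x2:
  (9/5, 0) → Z = -54/5
  (0, 9/10) → Z = -9/2
  (0, 0) → Z = 0

The maximum is at (0, 0). Substituting into each constraint, equality holds for C2 and C6; the remaining constraints have slack.

C2 and C6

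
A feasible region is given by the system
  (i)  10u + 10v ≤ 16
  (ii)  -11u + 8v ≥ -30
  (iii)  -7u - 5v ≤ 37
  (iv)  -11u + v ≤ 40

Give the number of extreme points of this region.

Intersecting each pair of boundary lines and keeping only the points that satisfy every inequality leaves:
  (214/95, -62/95)
  (-16/5, 24/5)
  (-146/111, -617/111)
  (-237/62, -127/62)

4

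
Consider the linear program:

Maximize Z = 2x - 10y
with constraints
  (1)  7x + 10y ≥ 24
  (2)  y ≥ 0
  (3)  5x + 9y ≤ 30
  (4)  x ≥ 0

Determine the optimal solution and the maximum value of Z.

x = 6, y = 0, maximum Z = 12

Corner points and Z = 2x - 10y:
  (24/7, 0) → Z = 48/7
  (0, 12/5) → Z = -24
  (6, 0) → Z = 12
  (0, 10/3) → Z = -100/3

At the optimal vertex, y = 0 and 5x + 9y = 30.
Solving simultaneously gives x = 6, y = 0.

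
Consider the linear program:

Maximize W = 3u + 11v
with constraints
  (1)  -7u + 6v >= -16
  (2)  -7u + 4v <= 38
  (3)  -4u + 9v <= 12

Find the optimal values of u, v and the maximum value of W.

u = 72/13, v = 148/39, maximum W = 2276/39

Feasible corners and W = 3u + 11v:
  (-146/7, -27) → W = -2517/7
  (72/13, 148/39) → W = 2276/39
  (-294/47, -68/47) → W = -1630/47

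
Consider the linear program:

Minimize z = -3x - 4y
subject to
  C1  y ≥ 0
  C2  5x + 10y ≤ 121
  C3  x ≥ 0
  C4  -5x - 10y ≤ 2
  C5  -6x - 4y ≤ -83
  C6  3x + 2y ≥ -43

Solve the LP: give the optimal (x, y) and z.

x = 121/5, y = 0, minimum z = -363/5

Corner points and z = -3x - 4y:
  (121/5, 0) → z = -363/5
  (83/6, 0) → z = -83/2
  (173/20, 311/40) → z = -1141/20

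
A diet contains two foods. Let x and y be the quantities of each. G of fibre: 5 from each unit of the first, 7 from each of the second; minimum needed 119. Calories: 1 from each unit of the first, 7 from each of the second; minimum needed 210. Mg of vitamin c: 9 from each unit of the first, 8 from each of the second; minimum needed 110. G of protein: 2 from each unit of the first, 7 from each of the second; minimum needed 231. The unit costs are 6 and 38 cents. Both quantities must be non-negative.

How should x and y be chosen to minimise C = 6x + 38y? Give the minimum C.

x = 21, y = 27, minimum C = 1152

Feasible corners and C = 6x + 38y:
  (0, 33) → C = 1254
  (210, 0) → C = 1260
  (21, 27) → C = 1152
The feasible region is unbounded (it extends along (0, 1), (1, 0)), but C strictly increases along every unbounded feasible direction, so there is no improving ray and the minimum is attained at a vertex.

The binding constraints are x + 7y = 210 and 2x + 7y = 231.
Solving simultaneously gives x = 21, y = 27.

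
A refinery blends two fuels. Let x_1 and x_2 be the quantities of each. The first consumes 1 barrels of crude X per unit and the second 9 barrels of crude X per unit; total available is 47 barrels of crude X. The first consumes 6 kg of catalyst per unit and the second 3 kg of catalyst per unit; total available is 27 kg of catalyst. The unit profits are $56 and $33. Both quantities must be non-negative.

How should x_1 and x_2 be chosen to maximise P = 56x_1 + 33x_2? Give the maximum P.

Extreme points and P = 56x_1 + 33x_2:
  (0, 0) → P = 0
  (0, 47/9) → P = 517/3
  (9/2, 0) → P = 252
  (2, 5) → P = 277

The optimum lies where x_1 + 9x_2 = 47 and 6x_1 + 3x_2 = 27.
Solving simultaneously gives x_1 = 2, x_2 = 5.

x_1 = 2, x_2 = 5, maximum P = 277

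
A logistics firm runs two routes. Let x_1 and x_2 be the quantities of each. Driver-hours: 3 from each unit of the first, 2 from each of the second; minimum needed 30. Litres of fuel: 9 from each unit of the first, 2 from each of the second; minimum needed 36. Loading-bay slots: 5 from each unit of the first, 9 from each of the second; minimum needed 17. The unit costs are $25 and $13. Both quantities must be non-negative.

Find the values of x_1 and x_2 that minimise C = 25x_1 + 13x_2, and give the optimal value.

The feasible region is unbounded (it extends along (0, 1), (1, 0)), but C strictly increases along every unbounded feasible direction, so there is no improving ray and the minimum is attained at a vertex.

The optimum lies where 3x_1 + 2x_2 = 30 and 9x_1 + 2x_2 = 36.
Solving simultaneously gives x_1 = 1, x_2 = 27/2.

x_1 = 1, x_2 = 27/2, minimum C = 401/2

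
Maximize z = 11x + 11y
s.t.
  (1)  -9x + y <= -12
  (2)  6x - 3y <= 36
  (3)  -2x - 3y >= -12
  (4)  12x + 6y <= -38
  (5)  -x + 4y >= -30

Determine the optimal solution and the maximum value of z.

Vertices and z = 11x + 11y:
  (17/33, -81/11) → z = -226/3
  (18/35, -258/35) → z = -528/7
  (14/27, -199/27) → z = -2035/27

The optimum lies where -9x + y = -12 and 12x + 6y = -38.
Solving simultaneously gives x = 17/33, y = -81/11.

x = 17/33, y = -81/11, maximum z = -226/3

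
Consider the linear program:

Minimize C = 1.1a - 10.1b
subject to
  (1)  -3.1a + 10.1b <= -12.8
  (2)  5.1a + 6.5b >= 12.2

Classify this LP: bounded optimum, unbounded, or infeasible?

From the feasible point (10321/3583, -1373/3583), moving in the direction (10.1, 3.1) keeps every constraint satisfied while C decreases without bound.

unbounded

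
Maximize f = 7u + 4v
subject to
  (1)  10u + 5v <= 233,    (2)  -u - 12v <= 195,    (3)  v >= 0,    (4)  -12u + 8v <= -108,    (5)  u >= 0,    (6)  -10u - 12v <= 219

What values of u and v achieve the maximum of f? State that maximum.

u = 601/35, v = 429/35, maximum f = 5923/35

Feasible corners and f = 7u + 4v:
  (233/10, 0) → f = 1631/10
  (601/35, 429/35) → f = 5923/35
  (9, 0) → f = 63

The binding constraints are 10u + 5v = 233 and -12u + 8v = -108.
Solving simultaneously gives u = 601/35, v = 429/35.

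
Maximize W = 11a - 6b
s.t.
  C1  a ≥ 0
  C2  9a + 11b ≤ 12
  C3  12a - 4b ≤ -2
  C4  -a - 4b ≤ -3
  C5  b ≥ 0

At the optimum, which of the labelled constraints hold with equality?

C3 and C4

Vertices and W = 11a - 6b:
  (0, 12/11) → W = -72/11
  (0, 3/4) → W = -9/2
  (13/84, 27/28) → W = -49/12
  (1/13, 19/26) → W = -46/13

The maximum is at (1/13, 19/26). Substituting into each constraint, equality holds for C3 and C4; the remaining constraints have slack.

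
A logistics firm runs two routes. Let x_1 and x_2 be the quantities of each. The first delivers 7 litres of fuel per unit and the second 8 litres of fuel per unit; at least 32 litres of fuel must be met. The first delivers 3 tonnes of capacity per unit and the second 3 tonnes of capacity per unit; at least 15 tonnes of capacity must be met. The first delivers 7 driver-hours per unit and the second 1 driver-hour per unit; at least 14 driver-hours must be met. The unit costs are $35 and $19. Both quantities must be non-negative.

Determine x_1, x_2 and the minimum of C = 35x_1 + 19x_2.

Corner points and C = 35x_1 + 19x_2:
  (0, 14) → C = 266
  (5, 0) → C = 175
  (3/2, 7/2) → C = 119
The feasible region is unbounded (it extends along (0, 1), (1, 0)), but C strictly increases along every unbounded feasible direction, so there is no improving ray and the minimum is attained at a vertex.

The binding constraints are 3x_1 + 3x_2 = 15 and 7x_1 + x_2 = 14.
Solving simultaneously gives x_1 = 3/2, x_2 = 7/2.

x_1 = 3/2, x_2 = 7/2, minimum C = 119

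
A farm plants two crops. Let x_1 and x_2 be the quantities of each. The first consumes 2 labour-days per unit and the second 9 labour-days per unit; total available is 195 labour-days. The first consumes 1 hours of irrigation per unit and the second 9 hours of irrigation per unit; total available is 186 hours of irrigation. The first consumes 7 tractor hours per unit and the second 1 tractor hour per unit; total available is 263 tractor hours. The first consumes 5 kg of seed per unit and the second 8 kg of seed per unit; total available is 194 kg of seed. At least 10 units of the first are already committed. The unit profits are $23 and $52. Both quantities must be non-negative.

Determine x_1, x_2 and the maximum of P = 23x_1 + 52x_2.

x_1 = 10, x_2 = 18, maximum P = 1166

At the optimal vertex, 5x_1 + 8x_2 = 194 and x_1 = 10.
Solving simultaneously gives x_1 = 10, x_2 = 18.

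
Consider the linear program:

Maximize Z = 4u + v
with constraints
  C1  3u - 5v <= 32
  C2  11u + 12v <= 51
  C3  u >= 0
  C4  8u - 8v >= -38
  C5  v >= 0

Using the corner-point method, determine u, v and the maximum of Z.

Vertices and Z = 4u + v:
  (0, 17/4) → Z = 17/4
  (51/11, 0) → Z = 204/11
  (0, 0) → Z = 0

u = 51/11, v = 0, maximum Z = 204/11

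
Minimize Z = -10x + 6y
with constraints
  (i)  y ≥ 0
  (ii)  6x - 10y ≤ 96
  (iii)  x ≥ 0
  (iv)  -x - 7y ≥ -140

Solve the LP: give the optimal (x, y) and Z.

x = 518/13, y = 186/13, minimum Z = -4064/13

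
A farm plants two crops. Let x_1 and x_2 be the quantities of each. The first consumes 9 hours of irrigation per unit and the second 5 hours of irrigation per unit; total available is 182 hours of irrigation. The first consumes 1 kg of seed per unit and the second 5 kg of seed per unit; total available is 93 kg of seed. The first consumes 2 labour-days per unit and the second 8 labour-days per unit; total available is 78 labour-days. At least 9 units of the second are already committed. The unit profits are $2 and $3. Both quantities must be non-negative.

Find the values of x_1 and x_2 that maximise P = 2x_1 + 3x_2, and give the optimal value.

Feasible corners and P = 2x_1 + 3x_2:
  (0, 39/4) → P = 117/4
  (0, 9) → P = 27
  (3, 9) → P = 33

The optimum lies where 2x_1 + 8x_2 = 78 and x_2 = 9.
Solving simultaneously gives x_1 = 3, x_2 = 9.

x_1 = 3, x_2 = 9, maximum P = 33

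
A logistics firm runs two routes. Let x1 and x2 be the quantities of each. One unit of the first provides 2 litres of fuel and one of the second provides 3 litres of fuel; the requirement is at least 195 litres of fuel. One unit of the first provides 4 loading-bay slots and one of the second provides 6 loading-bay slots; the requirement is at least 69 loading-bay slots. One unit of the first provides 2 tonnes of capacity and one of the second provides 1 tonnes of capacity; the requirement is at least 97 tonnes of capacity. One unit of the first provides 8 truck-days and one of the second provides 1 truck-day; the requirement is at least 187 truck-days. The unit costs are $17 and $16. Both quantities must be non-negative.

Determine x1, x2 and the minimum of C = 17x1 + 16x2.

x1 = 24, x2 = 49, minimum C = 1192

Extreme points and C = 17x1 + 16x2:
  (0, 187) → C = 2992
  (195/2, 0) → C = 3315/2
  (24, 49) → C = 1192
  (15, 67) → C = 1327
The feasible region is unbounded (it extends along (0, 1), (1, 0)), but C strictly increases along every unbounded feasible direction, so there is no improving ray and the minimum is attained at a vertex.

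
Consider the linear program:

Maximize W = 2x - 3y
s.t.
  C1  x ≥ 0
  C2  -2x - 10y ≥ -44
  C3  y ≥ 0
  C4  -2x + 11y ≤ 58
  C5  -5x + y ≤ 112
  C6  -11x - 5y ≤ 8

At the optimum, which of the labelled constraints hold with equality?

Extreme points and W = 2x - 3y:
  (0, 22/5) → W = -66/5
  (0, 0) → W = 0
  (22, 0) → W = 44

The maximum is at (22, 0). Substituting into each constraint, equality holds for C2 and C3; the remaining constraints have slack.

C2 and C3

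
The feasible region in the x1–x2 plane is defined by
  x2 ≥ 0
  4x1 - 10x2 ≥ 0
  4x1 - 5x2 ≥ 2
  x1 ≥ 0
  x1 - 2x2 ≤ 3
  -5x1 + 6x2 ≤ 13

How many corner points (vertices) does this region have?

The feasible vertices (each the meet of two boundaries and inside every other half-plane) are:
  (1/2, 0)
  (3, 0)
  (1, 2/5)
  (15, 6)

4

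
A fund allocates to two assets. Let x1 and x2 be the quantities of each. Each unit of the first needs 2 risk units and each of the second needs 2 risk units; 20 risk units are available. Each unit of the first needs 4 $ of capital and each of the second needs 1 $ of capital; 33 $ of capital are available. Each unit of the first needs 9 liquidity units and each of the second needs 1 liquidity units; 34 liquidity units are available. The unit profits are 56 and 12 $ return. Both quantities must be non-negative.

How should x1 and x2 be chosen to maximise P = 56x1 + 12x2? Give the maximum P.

x1 = 3, x2 = 7, maximum P = 252

Feasible corners and P = 56x1 + 12x2:
  (0, 0) → P = 0
  (0, 10) → P = 120
  (34/9, 0) → P = 1904/9
  (3, 7) → P = 252

At the optimal vertex, 2x1 + 2x2 = 20 and 9x1 + x2 = 34.
Solving simultaneously gives x1 = 3, x2 = 7.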